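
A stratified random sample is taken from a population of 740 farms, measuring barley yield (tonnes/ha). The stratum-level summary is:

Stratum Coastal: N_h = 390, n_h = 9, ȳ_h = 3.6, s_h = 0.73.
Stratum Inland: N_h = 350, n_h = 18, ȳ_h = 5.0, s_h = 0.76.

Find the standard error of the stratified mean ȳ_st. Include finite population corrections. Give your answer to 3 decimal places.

V̂(ȳ_st) = Σ W_h² (1 − n_h/N_h) s_h²/n_h, with W_h = N_h/N and N = 740:
  stratum Coastal: (390/740)²·(1 − 9/390)·0.73²/9 = 0.0160668
  stratum Inland: (350/740)²·(1 − 18/350)·0.76²/18 = 0.00680922
V̂(ȳ_st) = 0.022876
SE(ȳ_st) = √0.022876 = 0.151248

SE(ȳ_st) ≈ 0.151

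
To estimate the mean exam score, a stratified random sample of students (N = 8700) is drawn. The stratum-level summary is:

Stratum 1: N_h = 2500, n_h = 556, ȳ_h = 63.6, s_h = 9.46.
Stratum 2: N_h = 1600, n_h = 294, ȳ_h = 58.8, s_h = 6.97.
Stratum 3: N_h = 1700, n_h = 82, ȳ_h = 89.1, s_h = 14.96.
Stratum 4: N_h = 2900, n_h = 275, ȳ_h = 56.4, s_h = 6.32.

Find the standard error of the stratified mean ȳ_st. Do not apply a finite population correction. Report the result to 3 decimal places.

V̂(ȳ_st) = Σ W_h² s_h²/n_h, with W_h = N_h/N and N = 8700:
  stratum 1: (2500/8700)²·9.46²/556 = 0.0132907
  stratum 2: (1600/8700)²·6.97²/294 = 0.00558881
  stratum 3: (1700/8700)²·14.96²/82 = 0.10421
  stratum 4: (2900/8700)²·6.32²/275 = 0.0161383
V̂(ȳ_st) = 0.139228
SE(ȳ_st) = √0.139228 = 0.373132

SE(ȳ_st) ≈ 0.373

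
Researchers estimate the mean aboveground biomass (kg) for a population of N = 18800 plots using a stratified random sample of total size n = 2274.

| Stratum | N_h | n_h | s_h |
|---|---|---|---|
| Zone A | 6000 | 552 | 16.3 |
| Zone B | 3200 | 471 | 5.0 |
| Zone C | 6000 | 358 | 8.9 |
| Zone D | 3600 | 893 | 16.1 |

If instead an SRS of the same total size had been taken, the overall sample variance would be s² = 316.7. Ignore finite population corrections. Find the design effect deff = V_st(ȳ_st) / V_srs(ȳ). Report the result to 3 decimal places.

V̂(ȳ_st) = Σ W_h² s_h²/n_h, with W_h = N_h/N and N = 18800:
  stratum Zone A: (6000/18800)²·16.3²/552 = 0.0490256
  stratum Zone B: (3200/18800)²·5.0²/471 = 0.00153781
  stratum Zone C: (6000/18800)²·8.9²/358 = 0.0225364
  stratum Zone D: (3600/18800)²·16.1²/893 = 0.0106436
V_st = 0.0837434
V_srs = s²/n = 316.7/2274 = 0.13927
deff = V_st / V_srs = 0.0837434/0.13927 = 0.6013

deff ≈ 0.601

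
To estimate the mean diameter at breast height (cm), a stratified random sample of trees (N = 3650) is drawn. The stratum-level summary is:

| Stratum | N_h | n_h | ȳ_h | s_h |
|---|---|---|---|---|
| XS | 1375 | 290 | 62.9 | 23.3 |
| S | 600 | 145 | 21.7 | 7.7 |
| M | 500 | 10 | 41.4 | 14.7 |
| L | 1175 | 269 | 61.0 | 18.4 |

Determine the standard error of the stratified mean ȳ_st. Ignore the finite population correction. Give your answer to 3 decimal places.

SE(ȳ_st) ≈ 0.901

V̂(ȳ_st) = Σ W_h² s_h²/n_h, with W_h = N_h/N and N = 3650:
  stratum XS: (1375/3650)²·23.3²/290 = 0.265664
  stratum S: (600/3650)²·7.7²/145 = 0.0110492
  stratum M: (500/3650)²·14.7²/10 = 0.405498
  stratum L: (1175/3650)²·18.4²/269 = 0.130429
V̂(ȳ_st) = 0.812641
SE(ȳ_st) = √0.812641 = 0.901466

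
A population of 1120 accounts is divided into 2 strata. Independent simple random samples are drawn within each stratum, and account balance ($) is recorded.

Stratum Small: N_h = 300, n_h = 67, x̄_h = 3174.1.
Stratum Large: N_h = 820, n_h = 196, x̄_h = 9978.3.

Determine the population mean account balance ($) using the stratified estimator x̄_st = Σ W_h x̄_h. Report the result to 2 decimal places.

x̄_st ≈ 8155.75

N = Σ N_h = 1120. Stratum weights W_h = N_h/N.
x̄_st = (300·3174.1 + 820·9978.3) / 1120 = 8155.7464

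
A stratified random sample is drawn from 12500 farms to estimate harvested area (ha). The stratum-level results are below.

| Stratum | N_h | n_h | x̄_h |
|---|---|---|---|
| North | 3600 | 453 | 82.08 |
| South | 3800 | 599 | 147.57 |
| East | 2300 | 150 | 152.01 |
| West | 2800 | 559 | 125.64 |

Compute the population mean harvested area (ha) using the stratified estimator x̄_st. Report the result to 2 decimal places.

x̄_st ≈ 124.61

N = Σ N_h = 12500. Stratum weights W_h = N_h/N.
x̄_st = (3600·82.08 + 3800·147.57 + 2300·152.01 + 2800·125.64) / 12500 = 124.6135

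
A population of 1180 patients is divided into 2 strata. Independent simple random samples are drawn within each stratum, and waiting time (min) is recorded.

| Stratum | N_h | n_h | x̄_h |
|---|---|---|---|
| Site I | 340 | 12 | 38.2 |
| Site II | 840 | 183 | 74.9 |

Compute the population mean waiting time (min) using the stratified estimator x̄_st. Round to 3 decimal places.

x̄_st ≈ 64.325

N = Σ N_h = 1180. Stratum weights W_h = N_h/N.
x̄_st = (340·38.2 + 840·74.9) / 1180 = 64.32542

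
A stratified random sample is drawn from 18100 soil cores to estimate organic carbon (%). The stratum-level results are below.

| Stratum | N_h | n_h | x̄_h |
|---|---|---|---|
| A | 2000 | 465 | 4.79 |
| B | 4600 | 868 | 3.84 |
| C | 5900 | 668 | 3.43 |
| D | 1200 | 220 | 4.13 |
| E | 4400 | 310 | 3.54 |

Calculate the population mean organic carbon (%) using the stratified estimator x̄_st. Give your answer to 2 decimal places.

x̄_st ≈ 3.76

N = Σ N_h = 18100. Stratum weights W_h = N_h/N.
x̄_st = (2000·4.79 + 4600·3.84 + 5900·3.43 + 1200·4.13 + 4400·3.54) / 18100 = 3.7576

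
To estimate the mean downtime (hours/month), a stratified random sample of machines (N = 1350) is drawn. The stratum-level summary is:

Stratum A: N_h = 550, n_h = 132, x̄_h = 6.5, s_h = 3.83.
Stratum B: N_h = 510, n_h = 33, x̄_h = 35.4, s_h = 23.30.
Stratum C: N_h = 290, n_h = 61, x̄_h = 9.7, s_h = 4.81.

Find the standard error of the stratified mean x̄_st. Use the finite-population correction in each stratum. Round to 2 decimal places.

SE(x̄_st) ≈ 1.49

V̂(x̄_st) = Σ W_h² (1 − n_h/N_h) s_h²/n_h, with W_h = N_h/N and N = 1350:
  stratum A: (550/1350)²·(1 − 132/550)·3.83²/132 = 0.0140183
  stratum B: (510/1350)²·(1 − 33/510)·23.30²/33 = 2.19593
  stratum C: (290/1350)²·(1 − 61/290)·4.81²/61 = 0.0138206
V̂(x̄_st) = 2.22377
SE(x̄_st) = √2.22377 = 1.49123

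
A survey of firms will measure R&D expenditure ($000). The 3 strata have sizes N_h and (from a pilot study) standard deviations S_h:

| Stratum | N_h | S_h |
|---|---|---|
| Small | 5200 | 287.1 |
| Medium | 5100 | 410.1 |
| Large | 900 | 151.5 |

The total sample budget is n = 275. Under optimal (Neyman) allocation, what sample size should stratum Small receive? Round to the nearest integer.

110

Neyman allocation: n_h = n · N_h S_h / Σ N_i S_i, with n = 275.
  stratum Small: N_h·S_h = 5200·287.1 = 1492920.00
  stratum Medium: N_h·S_h = 5100·410.1 = 2091510.00
  stratum Large: N_h·S_h = 900·151.5 = 136350.00
Σ N_h S_h = 3720780.00
n for stratum Small = 275·1492920.00/3720780.00 = 110.341 → 110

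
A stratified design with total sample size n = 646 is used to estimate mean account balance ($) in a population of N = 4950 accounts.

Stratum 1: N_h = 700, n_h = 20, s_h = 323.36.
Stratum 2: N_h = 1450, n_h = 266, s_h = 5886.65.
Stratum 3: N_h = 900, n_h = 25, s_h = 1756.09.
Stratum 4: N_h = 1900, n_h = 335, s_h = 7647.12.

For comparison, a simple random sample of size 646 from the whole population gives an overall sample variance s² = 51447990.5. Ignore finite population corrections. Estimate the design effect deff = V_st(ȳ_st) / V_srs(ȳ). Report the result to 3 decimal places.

V̂(ȳ_st) = Σ W_h² s_h²/n_h, with W_h = N_h/N and N = 4950:
  stratum 1: (700/4950)²·323.36²/20 = 104.551
  stratum 2: (1450/4950)²·5886.65²/266 = 11178.4
  stratum 3: (900/4950)²·1756.09²/25 = 4077.82
  stratum 4: (1900/4950)²·7647.12²/335 = 25718.6
V_st = 41079.4
V_srs = s²/n = 51447990.5/646 = 79640.9
deff = V_st / V_srs = 41079.4/79640.9 = 0.5158

deff ≈ 0.516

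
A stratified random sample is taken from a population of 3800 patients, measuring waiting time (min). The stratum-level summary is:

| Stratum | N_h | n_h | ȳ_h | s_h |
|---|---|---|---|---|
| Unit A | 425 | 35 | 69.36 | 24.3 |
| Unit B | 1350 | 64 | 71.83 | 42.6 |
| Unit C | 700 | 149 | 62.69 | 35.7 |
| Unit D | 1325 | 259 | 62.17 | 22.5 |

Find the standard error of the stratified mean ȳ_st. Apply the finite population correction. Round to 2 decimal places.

V̂(ȳ_st) = Σ W_h² (1 − n_h/N_h) s_h²/n_h, with W_h = N_h/N and N = 3800:
  stratum Unit A: (425/3800)²·(1 − 35/425)·24.3²/35 = 0.193656
  stratum Unit B: (1350/3800)²·(1 − 64/1350)·42.6²/64 = 3.40916
  stratum Unit C: (700/3800)²·(1 − 149/700)·35.7²/149 = 0.228472
  stratum Unit D: (1325/3800)²·(1 − 259/1325)·22.5²/259 = 0.191193
V̂(ȳ_st) = 4.02248
SE(ȳ_st) = √4.02248 = 2.00561

SE(ȳ_st) ≈ 2.01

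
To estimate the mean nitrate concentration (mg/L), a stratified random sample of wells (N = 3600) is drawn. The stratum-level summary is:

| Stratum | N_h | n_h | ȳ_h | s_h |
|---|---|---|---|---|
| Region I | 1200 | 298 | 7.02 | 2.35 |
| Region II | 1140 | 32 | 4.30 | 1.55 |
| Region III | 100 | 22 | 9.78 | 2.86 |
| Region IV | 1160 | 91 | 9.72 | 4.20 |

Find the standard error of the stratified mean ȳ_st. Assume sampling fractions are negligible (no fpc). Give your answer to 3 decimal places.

V̂(ȳ_st) = Σ W_h² s_h²/n_h, with W_h = N_h/N and N = 3600:
  stratum Region I: (1200/3600)²·2.35²/298 = 0.0020591
  stratum Region II: (1140/3600)²·1.55²/32 = 0.00752867
  stratum Region III: (100/3600)²·2.86²/22 = 0.000286883
  stratum Region IV: (1160/3600)²·4.20²/91 = 0.0201265
V̂(ȳ_st) = 0.0300011
SE(ȳ_st) = √0.0300011 = 0.173208

SE(ȳ_st) ≈ 0.173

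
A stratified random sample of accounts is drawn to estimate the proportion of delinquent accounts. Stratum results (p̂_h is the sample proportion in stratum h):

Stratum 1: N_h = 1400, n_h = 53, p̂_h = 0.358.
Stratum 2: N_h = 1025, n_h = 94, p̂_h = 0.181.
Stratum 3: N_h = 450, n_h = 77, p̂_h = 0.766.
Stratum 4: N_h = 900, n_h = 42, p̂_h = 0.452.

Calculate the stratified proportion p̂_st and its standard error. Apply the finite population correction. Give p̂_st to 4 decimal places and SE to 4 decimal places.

p̂_st ≈ 0.3810, SE ≈ 0.0324

N = 3775; stratum weights W_h = N_h/N.
p̂_st = Σ W_h p̂_h = (1400·0.358 + 1025·0.181 + 450·0.766 + 900·0.452)/3775 = 0.38099
V̂(p̂_st) = Σ W_h² (1 − n_h/N_h) p̂_h(1−p̂_h)/(n_h−1):
  stratum 1: (1400/3775)²·(1 − 53/1400)·0.358·0.642/52 = 0.000584893
  stratum 2: (1025/3775)²·(1 − 94/1025)·0.181·0.819/93 = 0.000106738
  stratum 3: (450/3775)²·(1 − 77/450)·0.766·0.234/76 = 2.77791e-05
  stratum 4: (900/3775)²·(1 − 42/900)·0.452·0.548/41 = 0.000327364
V̂(p̂_st) = 0.00104677; SE = √V̂ = 0.0323539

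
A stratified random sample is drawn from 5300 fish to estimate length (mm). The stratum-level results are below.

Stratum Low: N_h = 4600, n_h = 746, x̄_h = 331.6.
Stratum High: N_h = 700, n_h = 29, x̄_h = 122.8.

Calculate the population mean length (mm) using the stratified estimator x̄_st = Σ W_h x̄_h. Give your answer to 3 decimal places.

N = Σ N_h = 5300. Stratum weights W_h = N_h/N.
x̄_st = (4600·331.6 + 700·122.8) / 5300 = 304.02264

x̄_st ≈ 304.023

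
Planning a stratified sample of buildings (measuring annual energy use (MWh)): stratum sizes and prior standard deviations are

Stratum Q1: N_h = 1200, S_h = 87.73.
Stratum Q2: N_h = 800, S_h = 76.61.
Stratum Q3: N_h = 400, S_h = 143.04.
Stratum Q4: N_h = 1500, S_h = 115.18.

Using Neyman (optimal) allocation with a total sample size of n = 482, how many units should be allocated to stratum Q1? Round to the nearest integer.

Neyman allocation: n_h = n · N_h S_h / Σ N_i S_i, with n = 482.
  stratum Q1: N_h·S_h = 1200·87.73 = 105276.00
  stratum Q2: N_h·S_h = 800·76.61 = 61288.00
  stratum Q3: N_h·S_h = 400·143.04 = 57216.00
  stratum Q4: N_h·S_h = 1500·115.18 = 172770.00
Σ N_h S_h = 396550.00
n for stratum Q1 = 482·105276.00/396550.00 = 127.961 → 128

128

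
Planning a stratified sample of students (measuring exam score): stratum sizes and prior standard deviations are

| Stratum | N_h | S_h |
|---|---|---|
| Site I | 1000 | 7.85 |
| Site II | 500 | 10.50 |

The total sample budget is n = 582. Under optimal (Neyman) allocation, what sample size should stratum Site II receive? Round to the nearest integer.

Neyman allocation: n_h = n · N_h S_h / Σ N_i S_i, with n = 582.
  stratum Site I: N_h·S_h = 1000·7.85 = 7850.00
  stratum Site II: N_h·S_h = 500·10.50 = 5250.00
Σ N_h S_h = 13100.00
n for stratum Site II = 582·5250.00/13100.00 = 233.244 → 233

233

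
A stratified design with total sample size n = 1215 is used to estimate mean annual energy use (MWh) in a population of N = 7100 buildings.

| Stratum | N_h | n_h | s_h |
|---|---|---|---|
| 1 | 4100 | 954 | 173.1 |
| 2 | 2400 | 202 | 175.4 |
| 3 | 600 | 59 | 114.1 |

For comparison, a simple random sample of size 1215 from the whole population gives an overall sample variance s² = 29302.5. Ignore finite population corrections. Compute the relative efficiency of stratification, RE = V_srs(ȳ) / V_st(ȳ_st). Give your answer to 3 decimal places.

V̂(ȳ_st) = Σ W_h² s_h²/n_h, with W_h = N_h/N and N = 7100:
  stratum 1: (4100/7100)²·173.1²/954 = 10.4736
  stratum 2: (2400/7100)²·175.4²/202 = 17.4026
  stratum 3: (600/7100)²·114.1²/59 = 1.57581
V_st = 29.452
V_srs = s²/n = 29302.5/1215 = 24.1173
Relative efficiency = V_srs / V_st = 24.1173/29.452 = 0.8189

RE ≈ 0.819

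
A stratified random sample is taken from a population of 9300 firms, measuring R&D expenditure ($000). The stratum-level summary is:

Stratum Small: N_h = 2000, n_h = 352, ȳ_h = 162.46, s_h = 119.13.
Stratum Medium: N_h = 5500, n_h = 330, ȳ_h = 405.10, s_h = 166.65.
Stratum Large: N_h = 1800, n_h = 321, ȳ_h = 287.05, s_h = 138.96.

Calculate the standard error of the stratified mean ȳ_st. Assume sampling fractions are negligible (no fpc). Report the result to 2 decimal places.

SE(ȳ_st) ≈ 5.79

V̂(ȳ_st) = Σ W_h² s_h²/n_h, with W_h = N_h/N and N = 9300:
  stratum Small: (2000/9300)²·119.13²/352 = 1.86463
  stratum Medium: (5500/9300)²·166.65²/330 = 29.4345
  stratum Large: (1800/9300)²·138.96²/321 = 2.25348
V̂(ȳ_st) = 33.5526
SE(ȳ_st) = √33.5526 = 5.79246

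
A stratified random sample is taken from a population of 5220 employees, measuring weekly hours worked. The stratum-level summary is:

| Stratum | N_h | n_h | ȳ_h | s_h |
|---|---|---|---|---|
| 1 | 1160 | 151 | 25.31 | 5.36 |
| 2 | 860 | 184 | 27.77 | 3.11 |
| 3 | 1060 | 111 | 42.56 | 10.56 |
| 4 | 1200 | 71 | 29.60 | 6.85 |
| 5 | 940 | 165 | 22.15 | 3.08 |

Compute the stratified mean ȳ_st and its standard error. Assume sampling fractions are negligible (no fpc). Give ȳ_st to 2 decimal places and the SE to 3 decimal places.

ȳ_st = Σ W_h ȳ_h = (1160·25.31 + 860·27.77 + 1060·42.56 + 1200·29.60 + 940·22.15)/5220 = 29.63533
V̂(ȳ_st) = Σ W_h² s_h²/n_h, with W_h = N_h/N and N = 5220:
  stratum 1: (1160/5220)²·5.36²/151 = 0.00939567
  stratum 2: (860/5220)²·3.11²/184 = 0.00142679
  stratum 3: (1060/5220)²·10.56²/111 = 0.0414262
  stratum 4: (1200/5220)²·6.85²/71 = 0.0349256
  stratum 5: (940/5220)²·3.08²/165 = 0.00186437
V̂(ȳ_st) = 0.0890387
SE(ȳ_st) = √0.0890387 = 0.298394

ȳ_st ≈ 29.64, SE ≈ 0.298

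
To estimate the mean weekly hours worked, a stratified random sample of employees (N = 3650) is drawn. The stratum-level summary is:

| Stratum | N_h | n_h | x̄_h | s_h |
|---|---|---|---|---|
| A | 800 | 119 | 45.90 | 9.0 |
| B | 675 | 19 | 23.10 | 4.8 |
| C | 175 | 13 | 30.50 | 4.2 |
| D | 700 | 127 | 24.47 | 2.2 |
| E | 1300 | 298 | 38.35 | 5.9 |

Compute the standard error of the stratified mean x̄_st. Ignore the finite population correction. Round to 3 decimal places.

SE(x̄_st) ≈ 0.306

V̂(x̄_st) = Σ W_h² s_h²/n_h, with W_h = N_h/N and N = 3650:
  stratum A: (800/3650)²·9.0²/119 = 0.0326988
  stratum B: (675/3650)²·4.8²/19 = 0.0414716
  stratum C: (175/3650)²·4.2²/13 = 0.00311922
  stratum D: (700/3650)²·2.2²/127 = 0.00140169
  stratum E: (1300/3650)²·5.9²/298 = 0.014818
V̂(x̄_st) = 0.0935093
SE(x̄_st) = √0.0935093 = 0.305793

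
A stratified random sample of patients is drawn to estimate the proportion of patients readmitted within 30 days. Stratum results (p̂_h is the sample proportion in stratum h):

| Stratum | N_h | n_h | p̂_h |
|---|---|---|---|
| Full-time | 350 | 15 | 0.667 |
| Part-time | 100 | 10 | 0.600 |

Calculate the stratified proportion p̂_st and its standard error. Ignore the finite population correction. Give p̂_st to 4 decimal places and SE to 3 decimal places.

N = 450; stratum weights W_h = N_h/N.
p̂_st = Σ W_h p̂_h = (350·0.667 + 100·0.600)/450 = 0.65211
V̂(p̂_st) = Σ W_h² p̂_h(1−p̂_h)/(n_h−1):
  stratum Full-time: (350/450)²·0.667·0.333/14 = 0.00959739
  stratum Part-time: (100/450)²·0.600·0.400/9 = 0.00131687
V̂(p̂_st) = 0.0109143; SE = √V̂ = 0.104471

p̂_st ≈ 0.6521, SE ≈ 0.104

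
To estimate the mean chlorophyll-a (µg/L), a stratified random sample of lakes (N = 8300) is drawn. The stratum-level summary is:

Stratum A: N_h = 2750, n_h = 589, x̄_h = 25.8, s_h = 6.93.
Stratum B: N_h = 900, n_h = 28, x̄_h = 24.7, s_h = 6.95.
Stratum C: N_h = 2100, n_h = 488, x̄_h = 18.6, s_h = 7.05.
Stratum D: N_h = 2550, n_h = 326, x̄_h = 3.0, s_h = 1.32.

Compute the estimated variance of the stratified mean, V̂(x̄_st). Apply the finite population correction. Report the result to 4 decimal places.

V̂(x̄_st) = Σ W_h² (1 − n_h/N_h) s_h²/n_h, with W_h = N_h/N and N = 8300:
  stratum A: (2750/8300)²·(1 − 589/2750)·6.93²/589 = 0.00703368
  stratum B: (900/8300)²·(1 − 28/900)·6.95²/28 = 0.0196523
  stratum C: (2100/8300)²·(1 − 488/2100)·7.05²/488 = 0.0050048
  stratum D: (2550/8300)²·(1 − 326/2550)·1.32²/326 = 0.000439996
V̂(x̄_st) = 0.0321308

V̂(x̄_st) ≈ 0.0321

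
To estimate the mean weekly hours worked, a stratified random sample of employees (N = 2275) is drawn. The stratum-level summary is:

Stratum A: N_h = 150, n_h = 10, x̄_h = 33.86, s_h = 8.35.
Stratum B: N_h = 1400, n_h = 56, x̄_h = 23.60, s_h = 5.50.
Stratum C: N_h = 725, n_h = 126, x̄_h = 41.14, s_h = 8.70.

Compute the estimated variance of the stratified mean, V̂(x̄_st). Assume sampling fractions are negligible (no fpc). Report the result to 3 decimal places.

V̂(x̄_st) ≈ 0.296

V̂(x̄_st) = Σ W_h² s_h²/n_h, with W_h = N_h/N and N = 2275:
  stratum A: (150/2275)²·8.35²/10 = 0.0303105
  stratum B: (1400/2275)²·5.50²/56 = 0.204565
  stratum C: (725/2275)²·8.70²/126 = 0.0610072
V̂(x̄_st) = 0.295882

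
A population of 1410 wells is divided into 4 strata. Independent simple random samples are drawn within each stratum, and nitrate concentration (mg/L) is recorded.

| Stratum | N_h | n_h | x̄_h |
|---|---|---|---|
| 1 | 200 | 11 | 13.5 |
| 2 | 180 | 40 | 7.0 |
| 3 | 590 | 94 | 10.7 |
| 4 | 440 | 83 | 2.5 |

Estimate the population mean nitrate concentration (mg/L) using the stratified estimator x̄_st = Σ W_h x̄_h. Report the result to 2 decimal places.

x̄_st ≈ 8.07

N = Σ N_h = 1410. Stratum weights W_h = N_h/N.
x̄_st = (200·13.5 + 180·7.0 + 590·10.7 + 440·2.5) / 1410 = 8.0660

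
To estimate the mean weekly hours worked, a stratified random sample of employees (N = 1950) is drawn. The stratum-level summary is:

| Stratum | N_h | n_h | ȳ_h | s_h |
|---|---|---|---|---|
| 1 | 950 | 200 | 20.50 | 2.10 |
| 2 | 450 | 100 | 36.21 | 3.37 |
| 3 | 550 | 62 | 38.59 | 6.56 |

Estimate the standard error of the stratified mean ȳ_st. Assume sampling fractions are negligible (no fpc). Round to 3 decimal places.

V̂(ȳ_st) = Σ W_h² s_h²/n_h, with W_h = N_h/N and N = 1950:
  stratum 1: (950/1950)²·2.10²/200 = 0.00523343
  stratum 2: (450/1950)²·3.37²/100 = 0.00604805
  stratum 3: (550/1950)²·6.56²/62 = 0.0552169
V̂(ȳ_st) = 0.0664984
SE(ȳ_st) = √0.0664984 = 0.257873

SE(ȳ_st) ≈ 0.258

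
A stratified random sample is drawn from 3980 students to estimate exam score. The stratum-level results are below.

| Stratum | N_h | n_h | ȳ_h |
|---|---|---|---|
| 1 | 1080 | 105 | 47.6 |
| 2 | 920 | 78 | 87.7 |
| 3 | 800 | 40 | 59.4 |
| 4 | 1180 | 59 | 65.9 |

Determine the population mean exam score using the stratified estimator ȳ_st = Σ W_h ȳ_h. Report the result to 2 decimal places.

ȳ_st ≈ 64.67

N = Σ N_h = 3980. Stratum weights W_h = N_h/N.
ȳ_st = (1080·47.6 + 920·87.7 + 800·59.4 + 1180·65.9) / 3980 = 64.6668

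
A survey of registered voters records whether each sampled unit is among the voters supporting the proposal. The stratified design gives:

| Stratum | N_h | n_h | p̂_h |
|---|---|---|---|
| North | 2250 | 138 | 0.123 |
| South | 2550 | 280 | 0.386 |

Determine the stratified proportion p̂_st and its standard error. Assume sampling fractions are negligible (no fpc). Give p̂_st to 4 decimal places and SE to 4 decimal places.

p̂_st ≈ 0.2627, SE ≈ 0.0203

N = 4800; stratum weights W_h = N_h/N.
p̂_st = Σ W_h p̂_h = (2250·0.123 + 2550·0.386)/4800 = 0.26272
V̂(p̂_st) = Σ W_h² p̂_h(1−p̂_h)/(n_h−1):
  stratum North: (2250/4800)²·0.123·0.877/137 = 0.000173008
  stratum South: (2550/4800)²·0.386·0.614/279 = 0.000239745
V̂(p̂_st) = 0.000412753; SE = √V̂ = 0.0203163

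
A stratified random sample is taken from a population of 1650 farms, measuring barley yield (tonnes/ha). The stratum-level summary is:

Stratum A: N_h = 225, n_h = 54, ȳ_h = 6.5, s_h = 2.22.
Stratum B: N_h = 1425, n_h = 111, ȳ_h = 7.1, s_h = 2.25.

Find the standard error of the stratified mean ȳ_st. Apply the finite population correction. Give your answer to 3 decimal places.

SE(ȳ_st) ≈ 0.181

V̂(ȳ_st) = Σ W_h² (1 − n_h/N_h) s_h²/n_h, with W_h = N_h/N and N = 1650:
  stratum A: (225/1650)²·(1 − 54/225)·2.22²/54 = 0.0012898
  stratum B: (1425/1650)²·(1 − 111/1425)·2.25²/111 = 0.0313678
V̂(ȳ_st) = 0.0326576
SE(ȳ_st) = √0.0326576 = 0.180714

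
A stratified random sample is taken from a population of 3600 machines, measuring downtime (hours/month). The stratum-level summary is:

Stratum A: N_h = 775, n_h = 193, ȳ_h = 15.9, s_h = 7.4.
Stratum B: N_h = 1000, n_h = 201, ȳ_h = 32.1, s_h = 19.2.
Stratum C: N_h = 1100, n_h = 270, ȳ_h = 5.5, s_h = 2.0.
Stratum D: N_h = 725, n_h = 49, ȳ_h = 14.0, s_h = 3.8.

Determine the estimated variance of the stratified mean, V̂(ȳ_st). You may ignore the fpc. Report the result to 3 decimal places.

V̂(ȳ_st) = Σ W_h² s_h²/n_h, with W_h = N_h/N and N = 3600:
  stratum A: (775/3600)²·7.4²/193 = 0.0131494
  stratum B: (1000/3600)²·19.2²/201 = 0.141515
  stratum C: (1100/3600)²·2.0²/270 = 0.00138317
  stratum D: (725/3600)²·3.8²/49 = 0.011952
V̂(ȳ_st) = 0.167999

V̂(ȳ_st) ≈ 0.168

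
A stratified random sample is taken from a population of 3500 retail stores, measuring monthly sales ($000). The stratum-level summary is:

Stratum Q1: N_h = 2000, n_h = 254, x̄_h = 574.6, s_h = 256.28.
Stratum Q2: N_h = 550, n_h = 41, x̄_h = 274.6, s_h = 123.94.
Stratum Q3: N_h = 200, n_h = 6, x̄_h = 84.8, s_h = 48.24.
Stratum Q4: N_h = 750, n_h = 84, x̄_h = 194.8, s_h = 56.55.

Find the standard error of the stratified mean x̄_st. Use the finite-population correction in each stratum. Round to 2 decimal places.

V̂(x̄_st) = Σ W_h² (1 − n_h/N_h) s_h²/n_h, with W_h = N_h/N and N = 3500:
  stratum Q1: (2000/3500)²·(1 − 254/2000)·256.28²/254 = 73.7113
  stratum Q2: (550/3500)²·(1 − 41/550)·123.94²/41 = 8.56216
  stratum Q3: (200/3500)²·(1 − 6/200)·48.24²/6 = 1.22845
  stratum Q4: (750/3500)²·(1 − 84/750)·56.55²/84 = 1.55233
V̂(x̄_st) = 85.0542
SE(x̄_st) = √85.0542 = 9.22248

SE(x̄_st) ≈ 9.22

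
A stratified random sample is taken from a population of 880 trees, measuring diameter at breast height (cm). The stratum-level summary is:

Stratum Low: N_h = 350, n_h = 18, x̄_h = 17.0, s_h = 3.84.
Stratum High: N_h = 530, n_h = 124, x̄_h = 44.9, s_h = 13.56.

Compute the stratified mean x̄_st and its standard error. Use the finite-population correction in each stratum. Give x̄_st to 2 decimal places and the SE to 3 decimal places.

x̄_st = Σ W_h x̄_h = (350·17.0 + 530·44.9)/880 = 33.80341
V̂(x̄_st) = Σ W_h² (1 − n_h/N_h) s_h²/n_h, with W_h = N_h/N and N = 880:
  stratum Low: (350/880)²·(1 − 18/350)·3.84²/18 = 0.122922
  stratum High: (530/880)²·(1 − 124/530)·13.56²/124 = 0.412035
V̂(x̄_st) = 0.534957
SE(x̄_st) = √0.534957 = 0.731408

x̄_st ≈ 33.80, SE ≈ 0.731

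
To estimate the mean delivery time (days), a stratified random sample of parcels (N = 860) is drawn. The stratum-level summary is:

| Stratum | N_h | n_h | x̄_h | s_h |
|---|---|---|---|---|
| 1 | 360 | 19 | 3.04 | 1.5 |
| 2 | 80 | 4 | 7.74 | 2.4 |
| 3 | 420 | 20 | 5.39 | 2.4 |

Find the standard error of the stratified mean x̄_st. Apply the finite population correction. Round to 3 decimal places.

V̂(x̄_st) = Σ W_h² (1 − n_h/N_h) s_h²/n_h, with W_h = N_h/N and N = 860:
  stratum 1: (360/860)²·(1 − 19/360)·1.5²/19 = 0.0196557
  stratum 2: (80/860)²·(1 − 4/80)·2.4²/4 = 0.0118378
  stratum 3: (420/860)²·(1 − 20/420)·2.4²/20 = 0.0654191
V̂(x̄_st) = 0.0969126
SE(x̄_st) = √0.0969126 = 0.311308

SE(x̄_st) ≈ 0.311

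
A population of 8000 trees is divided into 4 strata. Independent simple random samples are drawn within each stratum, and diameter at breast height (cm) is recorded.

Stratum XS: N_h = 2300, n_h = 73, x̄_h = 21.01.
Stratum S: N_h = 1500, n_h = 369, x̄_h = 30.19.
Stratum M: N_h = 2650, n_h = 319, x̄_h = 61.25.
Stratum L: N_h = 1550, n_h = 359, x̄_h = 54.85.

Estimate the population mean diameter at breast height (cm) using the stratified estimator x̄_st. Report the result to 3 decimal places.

N = Σ N_h = 8000. Stratum weights W_h = N_h/N.
x̄_st = (2300·21.01 + 1500·30.19 + 2650·61.25 + 1550·54.85) / 8000 = 42.61725

x̄_st ≈ 42.617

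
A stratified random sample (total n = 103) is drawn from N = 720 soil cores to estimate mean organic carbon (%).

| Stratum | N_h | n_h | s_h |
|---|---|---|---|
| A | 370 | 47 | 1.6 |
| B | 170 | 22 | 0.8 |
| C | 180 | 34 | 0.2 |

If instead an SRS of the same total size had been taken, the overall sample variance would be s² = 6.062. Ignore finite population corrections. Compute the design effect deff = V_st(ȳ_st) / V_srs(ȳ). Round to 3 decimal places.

V̂(ȳ_st) = Σ W_h² s_h²/n_h, with W_h = N_h/N and N = 720:
  stratum A: (370/720)²·1.6²/47 = 0.014384
  stratum B: (170/720)²·0.8²/22 = 0.00162177
  stratum C: (180/720)²·0.2²/34 = 7.35294e-05
V_st = 0.0160793
V_srs = s²/n = 6.062/103 = 0.0588544
deff = V_st / V_srs = 0.0160793/0.0588544 = 0.2732

deff ≈ 0.273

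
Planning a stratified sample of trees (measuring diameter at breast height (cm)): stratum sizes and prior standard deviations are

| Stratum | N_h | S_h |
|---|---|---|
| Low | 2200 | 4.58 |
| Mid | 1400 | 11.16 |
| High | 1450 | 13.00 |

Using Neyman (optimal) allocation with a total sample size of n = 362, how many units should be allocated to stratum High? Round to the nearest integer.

153

Neyman allocation: n_h = n · N_h S_h / Σ N_i S_i, with n = 362.
  stratum Low: N_h·S_h = 2200·4.58 = 10076.00
  stratum Mid: N_h·S_h = 1400·11.16 = 15624.00
  stratum High: N_h·S_h = 1450·13.00 = 18850.00
Σ N_h S_h = 44550.00
n for stratum High = 362·18850.00/44550.00 = 153.169 → 153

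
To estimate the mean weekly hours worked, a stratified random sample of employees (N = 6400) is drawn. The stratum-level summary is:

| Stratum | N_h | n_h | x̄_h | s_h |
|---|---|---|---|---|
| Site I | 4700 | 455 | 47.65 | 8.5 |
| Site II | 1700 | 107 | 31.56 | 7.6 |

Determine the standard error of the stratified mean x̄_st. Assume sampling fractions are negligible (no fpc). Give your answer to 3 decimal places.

V̂(x̄_st) = Σ W_h² s_h²/n_h, with W_h = N_h/N and N = 6400:
  stratum Site I: (4700/6400)²·8.5²/455 = 0.0856372
  stratum Site II: (1700/6400)²·7.6²/107 = 0.0380874
V̂(x̄_st) = 0.123725
SE(x̄_st) = √0.123725 = 0.351745

SE(x̄_st) ≈ 0.352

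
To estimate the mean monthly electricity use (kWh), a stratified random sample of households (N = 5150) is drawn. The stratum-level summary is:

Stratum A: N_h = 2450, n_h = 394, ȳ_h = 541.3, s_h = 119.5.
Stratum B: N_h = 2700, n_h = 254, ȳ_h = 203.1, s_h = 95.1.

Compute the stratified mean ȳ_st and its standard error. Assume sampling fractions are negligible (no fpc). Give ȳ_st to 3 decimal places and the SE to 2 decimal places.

ȳ_st ≈ 363.991, SE ≈ 4.24

ȳ_st = Σ W_h ȳ_h = (2450·541.3 + 2700·203.1)/5150 = 363.99126
V̂(ȳ_st) = Σ W_h² s_h²/n_h, with W_h = N_h/N and N = 5150:
  stratum A: (2450/5150)²·119.5²/394 = 8.20271
  stratum B: (2700/5150)²·95.1²/254 = 9.78679
V̂(ȳ_st) = 17.9895
SE(ȳ_st) = √17.9895 = 4.2414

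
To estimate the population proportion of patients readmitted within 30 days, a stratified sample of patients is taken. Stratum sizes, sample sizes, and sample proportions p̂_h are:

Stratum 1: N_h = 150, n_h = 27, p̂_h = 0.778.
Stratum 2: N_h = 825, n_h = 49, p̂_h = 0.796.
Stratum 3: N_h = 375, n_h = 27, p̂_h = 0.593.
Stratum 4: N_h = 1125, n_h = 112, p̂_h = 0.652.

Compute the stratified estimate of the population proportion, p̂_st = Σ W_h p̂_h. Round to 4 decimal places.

p̂_st ≈ 0.6987

N = 2475; stratum weights W_h = N_h/N.
p̂_st = Σ W_h p̂_h = (150·0.778 + 825·0.796 + 375·0.593 + 1125·0.652)/2475 = 0.69870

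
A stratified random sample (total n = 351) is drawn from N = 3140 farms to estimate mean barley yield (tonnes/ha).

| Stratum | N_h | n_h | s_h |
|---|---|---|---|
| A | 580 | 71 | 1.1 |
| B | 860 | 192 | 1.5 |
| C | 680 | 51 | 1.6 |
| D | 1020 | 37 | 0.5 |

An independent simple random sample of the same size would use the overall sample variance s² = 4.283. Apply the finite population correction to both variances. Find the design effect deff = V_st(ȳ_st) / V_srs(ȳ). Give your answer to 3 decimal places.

V̂(ȳ_st) = Σ W_h² (1 − n_h/N_h) s_h²/n_h, with W_h = N_h/N and N = 3140:
  stratum A: (580/3140)²·(1 − 71/580)·1.1²/71 = 0.000510286
  stratum B: (860/3140)²·(1 − 192/860)·1.5²/192 = 0.000682805
  stratum C: (680/3140)²·(1 − 51/680)·1.6²/51 = 0.00217756
  stratum D: (1020/3140)²·(1 − 37/1020)·0.5²/37 = 0.00068712
V_st = 0.00405777
V_srs = (1 − 351/3140)·4.283/351 = 0.0108383
deff = V_st / V_srs = 0.00405777/0.0108383 = 0.3744

deff ≈ 0.374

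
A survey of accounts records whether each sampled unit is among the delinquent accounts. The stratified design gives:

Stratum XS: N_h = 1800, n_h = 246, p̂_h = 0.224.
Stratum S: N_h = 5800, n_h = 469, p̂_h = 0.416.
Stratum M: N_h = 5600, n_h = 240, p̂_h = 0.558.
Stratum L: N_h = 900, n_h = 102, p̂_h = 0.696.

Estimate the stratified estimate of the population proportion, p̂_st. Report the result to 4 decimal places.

p̂_st ≈ 0.4658

N = 14100; stratum weights W_h = N_h/N.
p̂_st = Σ W_h p̂_h = (1800·0.224 + 5800·0.416 + 5600·0.558 + 900·0.696)/14100 = 0.46576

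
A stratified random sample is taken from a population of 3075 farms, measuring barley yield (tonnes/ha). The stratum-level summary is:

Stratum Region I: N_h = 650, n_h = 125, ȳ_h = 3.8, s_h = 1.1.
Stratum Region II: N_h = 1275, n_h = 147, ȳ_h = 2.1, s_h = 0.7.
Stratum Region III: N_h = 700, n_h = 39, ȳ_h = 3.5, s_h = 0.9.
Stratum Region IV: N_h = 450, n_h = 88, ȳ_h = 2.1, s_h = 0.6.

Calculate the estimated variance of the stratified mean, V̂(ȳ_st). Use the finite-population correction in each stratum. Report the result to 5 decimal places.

V̂(ȳ_st) ≈ 0.00194

V̂(ȳ_st) = Σ W_h² (1 − n_h/N_h) s_h²/n_h, with W_h = N_h/N and N = 3075:
  stratum Region I: (650/3075)²·(1 − 125/650)·1.1²/125 = 0.000349348
  stratum Region II: (1275/3075)²·(1 − 147/1275)·0.7²/147 = 0.000507
  stratum Region III: (700/3075)²·(1 − 39/700)·0.9²/39 = 0.00101632
  stratum Region IV: (450/3075)²·(1 − 88/450)·0.6²/88 = 7.04775e-05
V̂(ȳ_st) = 0.00194314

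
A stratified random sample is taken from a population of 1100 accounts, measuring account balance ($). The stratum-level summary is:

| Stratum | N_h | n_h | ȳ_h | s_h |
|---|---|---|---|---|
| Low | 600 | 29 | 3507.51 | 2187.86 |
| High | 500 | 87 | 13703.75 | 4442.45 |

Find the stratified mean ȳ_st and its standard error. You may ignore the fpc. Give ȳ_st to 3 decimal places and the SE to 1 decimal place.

ȳ_st = Σ W_h ȳ_h = (600·3507.51 + 500·13703.75)/1100 = 8142.16455
V̂(ȳ_st) = Σ W_h² s_h²/n_h, with W_h = N_h/N and N = 1100:
  stratum Low: (600/1100)²·2187.86²/29 = 49108.7
  stratum High: (500/1100)²·4442.45²/87 = 46868.4
V̂(ȳ_st) = 95977.1
SE(ȳ_st) = √95977.1 = 309.802

ȳ_st ≈ 8142.165, SE ≈ 309.8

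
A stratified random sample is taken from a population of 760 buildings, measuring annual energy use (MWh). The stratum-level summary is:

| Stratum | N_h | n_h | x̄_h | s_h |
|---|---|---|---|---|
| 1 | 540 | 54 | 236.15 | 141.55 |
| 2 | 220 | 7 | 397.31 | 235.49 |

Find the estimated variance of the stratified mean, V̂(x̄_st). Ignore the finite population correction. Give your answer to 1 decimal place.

V̂(x̄_st) ≈ 851.2

V̂(x̄_st) = Σ W_h² s_h²/n_h, with W_h = N_h/N and N = 760:
  stratum 1: (540/760)²·141.55²/54 = 187.321
  stratum 2: (220/760)²·235.49²/7 = 663.843
V̂(x̄_st) = 851.163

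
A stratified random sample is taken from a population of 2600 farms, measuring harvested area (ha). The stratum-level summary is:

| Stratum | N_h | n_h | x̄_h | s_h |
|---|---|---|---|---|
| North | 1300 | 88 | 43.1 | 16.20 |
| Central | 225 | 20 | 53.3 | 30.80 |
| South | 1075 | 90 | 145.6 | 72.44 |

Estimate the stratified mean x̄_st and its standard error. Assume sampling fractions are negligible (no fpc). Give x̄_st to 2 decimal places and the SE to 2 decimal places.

x̄_st ≈ 86.36, SE ≈ 3.33

x̄_st = Σ W_h x̄_h = (1300·43.1 + 225·53.3 + 1075·145.6)/2600 = 86.36250
V̂(x̄_st) = Σ W_h² s_h²/n_h, with W_h = N_h/N and N = 2600:
  stratum North: (1300/2600)²·16.20²/88 = 0.745568
  stratum Central: (225/2600)²·30.80²/20 = 0.355214
  stratum South: (1075/2600)²·72.44²/90 = 9.96746
V̂(x̄_st) = 11.0682
SE(x̄_st) = √11.0682 = 3.3269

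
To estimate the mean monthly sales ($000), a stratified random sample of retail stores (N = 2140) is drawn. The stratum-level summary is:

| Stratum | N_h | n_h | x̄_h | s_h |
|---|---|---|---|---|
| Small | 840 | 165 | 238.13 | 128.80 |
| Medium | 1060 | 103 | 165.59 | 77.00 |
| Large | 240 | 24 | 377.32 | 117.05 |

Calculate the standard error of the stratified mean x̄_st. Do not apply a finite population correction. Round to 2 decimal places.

SE(x̄_st) ≈ 6.07

V̂(x̄_st) = Σ W_h² s_h²/n_h, with W_h = N_h/N and N = 2140:
  stratum Small: (840/2140)²·128.80²/165 = 15.491
  stratum Medium: (1060/2140)²·77.00²/103 = 14.123
  stratum Large: (240/2140)²·117.05²/24 = 7.18003
V̂(x̄_st) = 36.7941
SE(x̄_st) = √36.7941 = 6.06581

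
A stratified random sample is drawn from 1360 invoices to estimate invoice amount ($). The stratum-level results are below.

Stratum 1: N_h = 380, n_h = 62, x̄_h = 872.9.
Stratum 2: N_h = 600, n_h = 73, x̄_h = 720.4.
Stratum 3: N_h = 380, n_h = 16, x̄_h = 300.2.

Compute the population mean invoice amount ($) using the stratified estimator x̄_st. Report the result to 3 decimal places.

x̄_st ≈ 645.601

N = Σ N_h = 1360. Stratum weights W_h = N_h/N.
x̄_st = (380·872.9 + 600·720.4 + 380·300.2) / 1360 = 645.60147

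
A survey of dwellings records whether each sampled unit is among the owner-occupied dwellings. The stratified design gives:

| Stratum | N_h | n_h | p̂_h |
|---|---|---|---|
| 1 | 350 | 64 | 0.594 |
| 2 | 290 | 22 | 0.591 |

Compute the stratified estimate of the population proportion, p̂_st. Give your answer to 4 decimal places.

N = 640; stratum weights W_h = N_h/N.
p̂_st = Σ W_h p̂_h = (350·0.594 + 290·0.591)/640 = 0.59264

p̂_st ≈ 0.5926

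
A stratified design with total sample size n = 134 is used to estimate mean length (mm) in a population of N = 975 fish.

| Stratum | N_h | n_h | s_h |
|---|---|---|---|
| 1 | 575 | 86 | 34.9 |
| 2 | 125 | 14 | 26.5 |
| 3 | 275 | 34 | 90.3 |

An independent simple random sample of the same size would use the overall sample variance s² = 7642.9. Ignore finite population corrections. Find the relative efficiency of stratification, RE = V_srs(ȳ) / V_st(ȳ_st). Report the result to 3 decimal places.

V̂(ȳ_st) = Σ W_h² s_h²/n_h, with W_h = N_h/N and N = 975:
  stratum 1: (575/975)²·34.9²/86 = 4.92582
  stratum 2: (125/975)²·26.5²/14 = 0.824469
  stratum 3: (275/975)²·90.3²/34 = 19.0789
V_st = 24.8292
V_srs = s²/n = 7642.9/134 = 57.0366
Relative efficiency = V_srs / V_st = 57.0366/24.8292 = 2.2972

RE ≈ 2.297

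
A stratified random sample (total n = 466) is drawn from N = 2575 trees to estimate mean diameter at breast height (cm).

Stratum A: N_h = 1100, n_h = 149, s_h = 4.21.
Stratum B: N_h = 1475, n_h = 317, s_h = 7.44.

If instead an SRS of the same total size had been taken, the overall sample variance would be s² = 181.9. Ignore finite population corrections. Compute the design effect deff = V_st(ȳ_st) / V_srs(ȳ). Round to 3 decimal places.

deff ≈ 0.202

V̂(ȳ_st) = Σ W_h² s_h²/n_h, with W_h = N_h/N and N = 2575:
  stratum A: (1100/2575)²·4.21²/149 = 0.0217075
  stratum B: (1475/2575)²·7.44²/317 = 0.0572949
V_st = 0.0790024
V_srs = s²/n = 181.9/466 = 0.390343
deff = V_st / V_srs = 0.0790024/0.390343 = 0.2024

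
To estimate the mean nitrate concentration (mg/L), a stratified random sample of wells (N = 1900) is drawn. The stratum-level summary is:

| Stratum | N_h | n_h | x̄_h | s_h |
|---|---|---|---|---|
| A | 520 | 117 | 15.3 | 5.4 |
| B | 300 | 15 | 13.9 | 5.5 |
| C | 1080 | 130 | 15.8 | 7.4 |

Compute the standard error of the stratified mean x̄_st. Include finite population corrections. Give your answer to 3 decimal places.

V̂(x̄_st) = Σ W_h² (1 − n_h/N_h) s_h²/n_h, with W_h = N_h/N and N = 1900:
  stratum A: (520/1900)²·(1 − 117/520)·5.4²/117 = 0.0144678
  stratum B: (300/1900)²·(1 − 15/300)·5.5²/15 = 0.0477632
  stratum C: (1080/1900)²·(1 − 130/1080)·7.4²/130 = 0.119718
V̂(x̄_st) = 0.181949
SE(x̄_st) = √0.181949 = 0.426555

SE(x̄_st) ≈ 0.427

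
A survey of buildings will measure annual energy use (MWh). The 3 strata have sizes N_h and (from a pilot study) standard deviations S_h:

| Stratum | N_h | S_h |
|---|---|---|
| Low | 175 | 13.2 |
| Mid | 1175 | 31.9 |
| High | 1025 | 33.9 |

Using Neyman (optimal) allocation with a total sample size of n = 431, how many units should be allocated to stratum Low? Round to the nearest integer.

13

Neyman allocation: n_h = n · N_h S_h / Σ N_i S_i, with n = 431.
  stratum Low: N_h·S_h = 175·13.2 = 2310.00
  stratum Mid: N_h·S_h = 1175·31.9 = 37482.50
  stratum High: N_h·S_h = 1025·33.9 = 34747.50
Σ N_h S_h = 74540.00
n for stratum Low = 431·2310.00/74540.00 = 13.357 → 13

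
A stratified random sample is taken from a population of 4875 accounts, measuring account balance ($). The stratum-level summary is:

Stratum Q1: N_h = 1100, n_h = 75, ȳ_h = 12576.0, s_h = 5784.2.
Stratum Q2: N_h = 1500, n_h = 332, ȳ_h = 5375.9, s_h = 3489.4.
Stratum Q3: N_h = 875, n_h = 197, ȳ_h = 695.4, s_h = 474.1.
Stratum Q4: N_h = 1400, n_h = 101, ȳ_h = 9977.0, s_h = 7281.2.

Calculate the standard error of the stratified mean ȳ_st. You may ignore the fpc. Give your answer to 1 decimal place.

V̂(ȳ_st) = Σ W_h² s_h²/n_h, with W_h = N_h/N and N = 4875:
  stratum Q1: (1100/4875)²·5784.2²/75 = 22712.3
  stratum Q2: (1500/4875)²·3489.4²/332 = 3472.14
  stratum Q3: (875/4875)²·474.1²/197 = 36.757
  stratum Q4: (1400/4875)²·7281.2²/101 = 43290.4
V̂(ȳ_st) = 69511.6
SE(ȳ_st) = √69511.6 = 263.651

SE(ȳ_st) ≈ 263.7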